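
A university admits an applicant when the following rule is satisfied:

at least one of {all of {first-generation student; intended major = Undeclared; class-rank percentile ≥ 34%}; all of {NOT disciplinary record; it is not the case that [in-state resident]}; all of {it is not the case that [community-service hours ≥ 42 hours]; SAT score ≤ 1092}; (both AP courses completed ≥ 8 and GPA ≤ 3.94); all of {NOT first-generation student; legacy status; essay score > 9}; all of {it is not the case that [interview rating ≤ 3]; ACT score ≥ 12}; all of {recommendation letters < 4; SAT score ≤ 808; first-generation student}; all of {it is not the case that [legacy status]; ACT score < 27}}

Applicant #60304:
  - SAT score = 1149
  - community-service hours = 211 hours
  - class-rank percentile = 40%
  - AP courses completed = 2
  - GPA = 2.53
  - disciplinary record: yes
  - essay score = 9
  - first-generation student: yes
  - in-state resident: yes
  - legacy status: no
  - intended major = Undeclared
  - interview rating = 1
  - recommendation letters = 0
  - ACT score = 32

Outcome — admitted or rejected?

Atomic conditions:
  first-generation student: yes → true
  intended major = Undeclared: Undeclared == Undeclared is true
  class-rank percentile ≥ 34%: 40 ≥ 34 is true
  NOT disciplinary record: yes → false
  in-state resident: yes → true
  community-service hours ≥ 42 hours: 211 ≥ 42 is true
  SAT score ≤ 1092: 1149 ≤ 1092 is false
  AP courses completed ≥ 8: 2 ≥ 8 is false
  GPA ≤ 3.94: 2.53 ≤ 3.94 is true
  NOT first-generation student: yes → false
  legacy status: no → false
  essay score > 9: 9 > 9 is false
  interview rating ≤ 3: 1 ≤ 3 is true
  ACT score ≥ 12: 32 ≥ 12 is true
  recommendation letters < 4: 0 < 4 is true
  SAT score ≤ 808: 1149 ≤ 808 is false
  ACT score < 27: 32 < 27 is false
Combine:
[1] true AND true AND true = true
[2.2] NOT true = false
[2] false AND false = false
[3.1] NOT true = false
[3] false AND false = false
[4] false AND true = false
[5] false AND false AND false = false
[6.1] NOT true = false
[6] false AND true = false
[7] true AND false AND true = false
[8.1] NOT false = true
[8] true AND false = false
[root] true OR false OR false OR false OR false OR false OR false OR false = true
Overall: true → admitted

Admitted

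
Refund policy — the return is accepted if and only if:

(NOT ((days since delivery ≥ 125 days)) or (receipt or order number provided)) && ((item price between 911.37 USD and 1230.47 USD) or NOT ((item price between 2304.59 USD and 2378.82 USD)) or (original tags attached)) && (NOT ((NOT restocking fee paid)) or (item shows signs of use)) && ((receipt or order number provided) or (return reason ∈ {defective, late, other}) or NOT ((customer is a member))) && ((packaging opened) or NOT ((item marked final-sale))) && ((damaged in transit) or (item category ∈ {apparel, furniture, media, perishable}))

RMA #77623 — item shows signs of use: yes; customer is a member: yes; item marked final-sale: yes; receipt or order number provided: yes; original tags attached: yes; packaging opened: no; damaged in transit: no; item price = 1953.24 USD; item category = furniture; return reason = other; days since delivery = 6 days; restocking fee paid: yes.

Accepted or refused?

Atomic conditions:
  days since delivery ≥ 125 days: 6 ≥ 125 is false
  receipt or order number provided: yes → true
  item price between 911.37 USD and 1230.47 USD: 1953.24 in [911.37, 1230.47] is false
  item price between 2304.59 USD and 2378.82 USD: 1953.24 in [2304.59, 2378.82] is false
  original tags attached: yes → true
  NOT restocking fee paid: yes → false
  item shows signs of use: yes → true
  return reason ∈ {defective, late, other}: other is in the set → true
  customer is a member: yes → true
  packaging opened: no → false
  item marked final-sale: yes → true
  damaged in transit: no → false
  item category ∈ {apparel, furniture, media, perishable}: furniture is in the set → true
Combine:
[1.1] NOT false = true
[1] true OR true = true
[2.2] NOT false = true
[2] false OR true OR true = true
[3.1] NOT false = true
[3] true OR true = true
[4.3] NOT true = false
[4] true OR true OR false = true
[5.2] NOT true = false
[5] false OR false = false
[6] false OR true = true
[root] true AND true AND true AND true AND false AND true = false
Overall: false → refused

Refused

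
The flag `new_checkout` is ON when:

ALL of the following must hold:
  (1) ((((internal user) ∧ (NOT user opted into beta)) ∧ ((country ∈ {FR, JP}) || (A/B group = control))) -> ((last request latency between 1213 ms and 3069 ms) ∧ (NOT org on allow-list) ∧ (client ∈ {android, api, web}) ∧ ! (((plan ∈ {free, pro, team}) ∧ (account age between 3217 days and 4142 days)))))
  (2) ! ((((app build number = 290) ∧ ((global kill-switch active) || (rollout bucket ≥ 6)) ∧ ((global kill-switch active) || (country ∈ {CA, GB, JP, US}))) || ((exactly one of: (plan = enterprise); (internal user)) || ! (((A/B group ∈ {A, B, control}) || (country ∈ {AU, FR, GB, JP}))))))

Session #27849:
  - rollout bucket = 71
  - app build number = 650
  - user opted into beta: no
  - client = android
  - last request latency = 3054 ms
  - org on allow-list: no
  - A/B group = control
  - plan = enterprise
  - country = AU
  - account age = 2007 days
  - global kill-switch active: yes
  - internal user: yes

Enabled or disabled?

Enabled

Atomic conditions:
  internal user: yes → true
  NOT user opted into beta: no → true
  country ∈ {FR, JP}: AU is not in the set → false
  A/B group = control: control == control is true
  last request latency between 1213 ms and 3069 ms: 3054 in [1213, 3069] is true
  NOT org on allow-list: no → true
  client ∈ {android, api, web}: android is in the set → true
  plan ∈ {free, pro, team}: enterprise is not in the set → false
  account age between 3217 days and 4142 days: 2007 in [3217, 4142] is false
  app build number = 290: 650 == 290 is false
  global kill-switch active: yes → true
  rollout bucket ≥ 6: 71 ≥ 6 is true
  country ∈ {CA, GB, JP, US}: AU is not in the set → false
  plan = enterprise: enterprise == enterprise is true
  A/B group ∈ {A, B, control}: control is in the set → true
  country ∈ {AU, FR, GB, JP}: AU is in the set → true
Combine:
[1.1.1] true AND true = true
[1.1.2] false OR true = true
[1.1] true AND true = true
[1.2.4.1] false AND false = false
[1.2.4] NOT false = true
[1.2] true AND true AND true AND true = true
[1] true → true = true
[2.1.1.2] true OR true = true
[2.1.1.3] true OR false = true
[2.1.1] false AND true AND true = false
[2.1.2.1] exactly-one(true, true) = false
[2.1.2.2.1] true OR true = true
[2.1.2.2] NOT true = false
[2.1.2] false OR false = false
[2.1] false OR false = false
[2] NOT false = true
[root] true AND true = true
Overall: true → enabled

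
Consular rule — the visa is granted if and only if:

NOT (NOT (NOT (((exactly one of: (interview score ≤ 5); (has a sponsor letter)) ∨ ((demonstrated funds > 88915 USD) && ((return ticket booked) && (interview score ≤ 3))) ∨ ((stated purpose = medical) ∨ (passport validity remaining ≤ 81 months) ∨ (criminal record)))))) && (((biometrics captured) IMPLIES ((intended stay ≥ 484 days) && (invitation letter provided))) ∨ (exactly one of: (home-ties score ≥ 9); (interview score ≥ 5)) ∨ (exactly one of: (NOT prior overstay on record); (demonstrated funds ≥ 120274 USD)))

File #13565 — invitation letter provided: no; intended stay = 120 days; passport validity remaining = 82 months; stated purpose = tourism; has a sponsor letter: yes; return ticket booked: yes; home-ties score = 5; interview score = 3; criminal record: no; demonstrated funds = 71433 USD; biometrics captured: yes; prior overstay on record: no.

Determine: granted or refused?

Atomic conditions:
  interview score ≤ 5: 3 ≤ 5 is true
  has a sponsor letter: yes → true
  demonstrated funds > 88915 USD: 71433 > 88915 is false
  return ticket booked: yes → true
  interview score ≤ 3: 3 ≤ 3 is true
  stated purpose = medical: tourism == medical is false
  passport validity remaining ≤ 81 months: 82 ≤ 81 is false
  criminal record: no → false
  biometrics captured: yes → true
  intended stay ≥ 484 days: 120 ≥ 484 is false
  invitation letter provided: no → false
  home-ties score ≥ 9: 5 ≥ 9 is false
  interview score ≥ 5: 3 ≥ 5 is false
  NOT prior overstay on record: no → true
  demonstrated funds ≥ 120274 USD: 71433 ≥ 120274 is false
Combine:
[1.1.1.1.1] exactly-one(true, true) = false
[1.1.1.1.2.2] true AND true = true
[1.1.1.1.2] false AND true = false
[1.1.1.1.3] false OR false OR false = false
[1.1.1.1] false OR false OR false = false
[1.1.1] NOT false = true
[1.1] NOT true = false
[1] NOT false = true
[2.1.2] false AND false = false
[2.1] true → false = false
[2.2] exactly-one(false, false) = false
[2.3] exactly-one(true, false) = true
[2] false OR false OR true = true
[root] true AND true = true
Overall: true → granted

Granted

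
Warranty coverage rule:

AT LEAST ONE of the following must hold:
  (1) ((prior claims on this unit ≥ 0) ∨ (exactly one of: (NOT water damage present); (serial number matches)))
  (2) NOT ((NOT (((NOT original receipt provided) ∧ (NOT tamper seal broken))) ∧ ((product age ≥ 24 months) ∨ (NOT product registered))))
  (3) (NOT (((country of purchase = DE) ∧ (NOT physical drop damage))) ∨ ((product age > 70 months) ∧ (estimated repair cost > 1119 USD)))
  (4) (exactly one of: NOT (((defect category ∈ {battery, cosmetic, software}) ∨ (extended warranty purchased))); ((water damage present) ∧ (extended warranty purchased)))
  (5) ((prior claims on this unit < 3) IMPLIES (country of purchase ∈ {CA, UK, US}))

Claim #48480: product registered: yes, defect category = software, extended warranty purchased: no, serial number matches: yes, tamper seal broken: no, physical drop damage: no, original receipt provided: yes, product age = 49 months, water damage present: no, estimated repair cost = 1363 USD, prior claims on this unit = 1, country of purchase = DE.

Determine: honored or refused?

Honored

Atomic conditions:
  prior claims on this unit ≥ 0: 1 ≥ 0 is true
  NOT water damage present: no → true
  serial number matches: yes → true
  NOT original receipt provided: yes → false
  NOT tamper seal broken: no → true
  product age ≥ 24 months: 49 ≥ 24 is true
  NOT product registered: yes → false
  country of purchase = DE: DE == DE is true
  NOT physical drop damage: no → true
  product age > 70 months: 49 > 70 is false
  estimated repair cost > 1119 USD: 1363 > 1119 is true
  defect category ∈ {battery, cosmetic, software}: software is in the set → true
  extended warranty purchased: no → false
  water damage present: no → false
  prior claims on this unit < 3: 1 < 3 is true
  country of purchase ∈ {CA, UK, US}: DE is not in the set → false
Combine:
[1.2] exactly-one(true, true) = false
[1] true OR false = true
[2.1.1.1] false AND true = false
[2.1.1] NOT false = true
[2.1.2] true OR false = true
[2.1] true AND true = true
[2] NOT true = false
[3.1.1] true AND true = true
[3.1] NOT true = false
[3.2] false AND true = false
[3] false OR false = false
[4.1.1] true OR false = true
[4.1] NOT true = false
[4.2] false AND false = false
[4] exactly-one(false, false) = false
[5] true → false = false
[root] true OR false OR false OR false OR false = true
Overall: true → honored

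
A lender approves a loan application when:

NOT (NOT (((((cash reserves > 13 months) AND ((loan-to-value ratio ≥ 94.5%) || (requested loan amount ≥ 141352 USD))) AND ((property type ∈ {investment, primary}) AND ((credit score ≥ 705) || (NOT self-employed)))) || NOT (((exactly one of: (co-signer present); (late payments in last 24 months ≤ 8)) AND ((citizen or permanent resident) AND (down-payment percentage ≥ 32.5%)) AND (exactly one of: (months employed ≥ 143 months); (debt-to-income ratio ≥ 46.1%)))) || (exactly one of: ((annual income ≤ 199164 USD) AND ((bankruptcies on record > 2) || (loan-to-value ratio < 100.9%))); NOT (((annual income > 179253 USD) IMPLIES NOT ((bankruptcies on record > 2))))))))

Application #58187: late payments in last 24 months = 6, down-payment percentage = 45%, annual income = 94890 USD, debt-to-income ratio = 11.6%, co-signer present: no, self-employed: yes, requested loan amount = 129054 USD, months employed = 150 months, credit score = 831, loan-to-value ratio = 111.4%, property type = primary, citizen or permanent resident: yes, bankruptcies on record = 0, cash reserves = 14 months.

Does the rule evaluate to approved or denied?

Approved

Atomic conditions:
  cash reserves > 13 months: 14 > 13 is true
  loan-to-value ratio ≥ 94.5%: 111.4 ≥ 94.5 is true
  requested loan amount ≥ 141352 USD: 129054 ≥ 141352 is false
  property type ∈ {investment, primary}: primary is in the set → true
  credit score ≥ 705: 831 ≥ 705 is true
  NOT self-employed: yes → false
  co-signer present: no → false
  late payments in last 24 months ≤ 8: 6 ≤ 8 is true
  citizen or permanent resident: yes → true
  down-payment percentage ≥ 32.5%: 45 ≥ 32.5 is true
  months employed ≥ 143 months: 150 ≥ 143 is true
  debt-to-income ratio ≥ 46.1%: 11.6 ≥ 46.1 is false
  annual income ≤ 199164 USD: 94890 ≤ 199164 is true
  bankruptcies on record > 2: 0 > 2 is false
  loan-to-value ratio < 100.9%: 111.4 < 100.9 is false
  annual income > 179253 USD: 94890 > 179253 is false
Combine:
[1.1.1.1.2] true OR false = true
[1.1.1.1] true AND true = true
[1.1.1.2.2] true OR false = true
[1.1.1.2] true AND true = true
[1.1.1] true AND true = true
[1.1.2.1.1] exactly-one(false, true) = true
[1.1.2.1.2] true AND true = true
[1.1.2.1.3] exactly-one(true, false) = true
[1.1.2.1] true AND true AND true = true
[1.1.2] NOT true = false
[1.1.3.1.2] false OR false = false
[1.1.3.1] true AND false = false
[1.1.3.2.1.2] NOT false = true
[1.1.3.2.1] false → true (antecedent false ⇒ implication holds) = true
[1.1.3.2] NOT true = false
[1.1.3] exactly-one(false, false) = false
[1.1] true OR false OR false = true
[1] NOT true = false
[root] NOT false = true
Overall: true → approved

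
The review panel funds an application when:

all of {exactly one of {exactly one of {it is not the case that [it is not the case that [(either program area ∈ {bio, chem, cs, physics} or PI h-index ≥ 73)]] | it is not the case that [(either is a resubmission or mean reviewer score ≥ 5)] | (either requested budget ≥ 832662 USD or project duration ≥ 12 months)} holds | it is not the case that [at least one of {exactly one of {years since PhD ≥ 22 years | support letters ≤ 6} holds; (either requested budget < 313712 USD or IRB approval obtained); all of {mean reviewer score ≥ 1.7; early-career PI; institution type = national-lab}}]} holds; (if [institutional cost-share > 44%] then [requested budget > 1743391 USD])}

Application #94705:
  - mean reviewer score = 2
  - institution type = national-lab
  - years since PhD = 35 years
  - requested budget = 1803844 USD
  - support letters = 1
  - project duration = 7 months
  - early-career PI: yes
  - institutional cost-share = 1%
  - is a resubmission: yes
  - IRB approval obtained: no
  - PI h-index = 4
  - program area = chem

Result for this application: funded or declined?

Atomic conditions:
  program area ∈ {bio, chem, cs, physics}: chem is in the set → true
  PI h-index ≥ 73: 4 ≥ 73 is false
  is a resubmission: yes → true
  mean reviewer score ≥ 5: 2 ≥ 5 is false
  requested budget ≥ 832662 USD: 1803844 ≥ 832662 is true
  project duration ≥ 12 months: 7 ≥ 12 is false
  years since PhD ≥ 22 years: 35 ≥ 22 is true
  support letters ≤ 6: 1 ≤ 6 is true
  requested budget < 313712 USD: 1803844 < 313712 is false
  IRB approval obtained: no → false
  mean reviewer score ≥ 1.7: 2 ≥ 1.7 is true
  early-career PI: yes → true
  institution type = national-lab: national-lab == national-lab is true
  institutional cost-share > 44%: 1 > 44 is false
  requested budget > 1743391 USD: 1803844 > 1743391 is true
Combine:
[1.1.1.1.1] true OR false = true
[1.1.1.1] NOT true = false
[1.1.1] NOT false = true
[1.1.2.1] true OR false = true
[1.1.2] NOT true = false
[1.1.3] true OR false = true
[1.1] exactly-one(true, false, true) = false
[1.2.1.1] exactly-one(true, true) = false
[1.2.1.2] false OR false = false
[1.2.1.3] true AND true AND true = true
[1.2.1] false OR false OR true = true
[1.2] NOT true = false
[1] exactly-one(false, false) = false
[2] false → true (antecedent false ⇒ implication holds) = true
[root] false AND true = false
Overall: false → declined

Declined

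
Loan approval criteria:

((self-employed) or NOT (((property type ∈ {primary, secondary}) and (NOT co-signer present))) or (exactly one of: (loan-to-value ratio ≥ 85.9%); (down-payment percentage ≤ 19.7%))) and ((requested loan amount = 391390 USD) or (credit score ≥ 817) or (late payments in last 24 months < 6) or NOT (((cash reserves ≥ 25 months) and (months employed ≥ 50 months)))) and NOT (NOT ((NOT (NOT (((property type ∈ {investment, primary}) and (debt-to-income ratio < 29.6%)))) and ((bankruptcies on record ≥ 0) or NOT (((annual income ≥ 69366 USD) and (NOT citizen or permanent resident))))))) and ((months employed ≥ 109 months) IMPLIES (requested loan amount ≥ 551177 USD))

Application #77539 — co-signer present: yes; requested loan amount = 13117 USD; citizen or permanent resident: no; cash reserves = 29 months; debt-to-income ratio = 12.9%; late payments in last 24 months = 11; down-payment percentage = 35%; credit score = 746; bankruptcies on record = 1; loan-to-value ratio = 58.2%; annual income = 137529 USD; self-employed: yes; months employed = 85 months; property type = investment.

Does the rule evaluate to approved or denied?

Atomic conditions:
  self-employed: yes → true
  property type ∈ {primary, secondary}: investment is not in the set → false
  NOT co-signer present: yes → false
  loan-to-value ratio ≥ 85.9%: 58.2 ≥ 85.9 is false
  down-payment percentage ≤ 19.7%: 35 ≤ 19.7 is false
  requested loan amount = 391390 USD: 13117 == 391390 is false
  credit score ≥ 817: 746 ≥ 817 is false
  late payments in last 24 months < 6: 11 < 6 is false
  cash reserves ≥ 25 months: 29 ≥ 25 is true
  months employed ≥ 50 months: 85 ≥ 50 is true
  property type ∈ {investment, primary}: investment is in the set → true
  debt-to-income ratio < 29.6%: 12.9 < 29.6 is true
  bankruptcies on record ≥ 0: 1 ≥ 0 is true
  annual income ≥ 69366 USD: 137529 ≥ 69366 is true
  NOT citizen or permanent resident: no → true
  months employed ≥ 109 months: 85 ≥ 109 is false
  requested loan amount ≥ 551177 USD: 13117 ≥ 551177 is false
Combine:
[1.2.1] false AND false = false
[1.2] NOT false = true
[1.3] exactly-one(false, false) = false
[1] true OR true OR false = true
[2.4.1] true AND true = true
[2.4] NOT true = false
[2] false OR false OR false OR false = false
[3.1.1.1.1.1] true AND true = true
[3.1.1.1.1] NOT true = false
[3.1.1.1] NOT false = true
[3.1.1.2.2.1] true AND true = true
[3.1.1.2.2] NOT true = false
[3.1.1.2] true OR false = true
[3.1.1] true AND true = true
[3.1] NOT true = false
[3] NOT false = true
[4] false → false (antecedent false ⇒ implication holds) = true
[root] true AND false AND true AND true = false
Overall: false → denied

Denied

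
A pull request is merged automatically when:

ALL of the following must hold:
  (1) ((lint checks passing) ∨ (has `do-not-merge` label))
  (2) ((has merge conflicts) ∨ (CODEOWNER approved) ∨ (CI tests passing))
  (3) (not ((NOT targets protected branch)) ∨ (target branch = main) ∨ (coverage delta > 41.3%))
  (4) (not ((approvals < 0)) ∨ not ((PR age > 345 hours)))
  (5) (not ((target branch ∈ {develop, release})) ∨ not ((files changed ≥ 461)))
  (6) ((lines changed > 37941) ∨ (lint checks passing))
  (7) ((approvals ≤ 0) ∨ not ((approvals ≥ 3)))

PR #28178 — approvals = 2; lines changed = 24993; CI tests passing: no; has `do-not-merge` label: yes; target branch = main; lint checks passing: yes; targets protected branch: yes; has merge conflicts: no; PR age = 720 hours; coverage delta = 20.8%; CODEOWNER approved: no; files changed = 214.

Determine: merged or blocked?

Atomic conditions:
  lint checks passing: yes → true
  has `do-not-merge` label: yes → true
  has merge conflicts: no → false
  CODEOWNER approved: no → false
  CI tests passing: no → false
  NOT targets protected branch: yes → false
  target branch = main: main == main is true
  coverage delta > 41.3%: 20.8 > 41.3 is false
  approvals < 0: 2 < 0 is false
  PR age > 345 hours: 720 > 345 is true
  target branch ∈ {develop, release}: main is not in the set → false
  files changed ≥ 461: 214 ≥ 461 is false
  lines changed > 37941: 24993 > 37941 is false
  approvals ≤ 0: 2 ≤ 0 is false
  approvals ≥ 3: 2 ≥ 3 is false
Combine:
[1] true OR true = true
[2] false OR false OR false = false
[3.1] NOT false = true
[3] true OR true OR false = true
[4.1] NOT false = true
[4.2] NOT true = false
[4] true OR false = true
[5.1] NOT false = true
[5.2] NOT false = true
[5] true OR true = true
[6] false OR true = true
[7.2] NOT false = true
[7] false OR true = true
[root] true AND false AND true AND true AND true AND true AND true = false
Overall: false → blocked

Blocked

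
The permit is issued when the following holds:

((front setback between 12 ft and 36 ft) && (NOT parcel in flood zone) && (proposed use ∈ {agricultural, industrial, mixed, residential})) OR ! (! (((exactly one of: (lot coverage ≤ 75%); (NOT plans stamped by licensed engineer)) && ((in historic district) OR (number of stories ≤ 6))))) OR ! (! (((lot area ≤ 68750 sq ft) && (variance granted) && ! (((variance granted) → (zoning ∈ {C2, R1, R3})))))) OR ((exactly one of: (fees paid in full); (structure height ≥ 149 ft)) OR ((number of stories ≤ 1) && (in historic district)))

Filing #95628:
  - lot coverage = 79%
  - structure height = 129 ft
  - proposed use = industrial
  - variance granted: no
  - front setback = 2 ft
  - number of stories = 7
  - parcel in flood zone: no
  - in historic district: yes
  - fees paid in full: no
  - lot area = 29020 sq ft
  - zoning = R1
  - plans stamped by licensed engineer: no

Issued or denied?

Issued

Atomic conditions:
  front setback between 12 ft and 36 ft: 2 in [12, 36] is false
  NOT parcel in flood zone: no → true
  proposed use ∈ {agricultural, industrial, mixed, residential}: industrial is in the set → true
  lot coverage ≤ 75%: 79 ≤ 75 is false
  NOT plans stamped by licensed engineer: no → true
  in historic district: yes → true
  number of stories ≤ 6: 7 ≤ 6 is false
  lot area ≤ 68750 sq ft: 29020 ≤ 68750 is true
  variance granted: no → false
  zoning ∈ {C2, R1, R3}: R1 is in the set → true
  fees paid in full: no → false
  structure height ≥ 149 ft: 129 ≥ 149 is false
  number of stories ≤ 1: 7 ≤ 1 is false
Combine:
[1] false AND true AND true = false
[2.1.1.1] exactly-one(false, true) = true
[2.1.1.2] true OR false = true
[2.1.1] true AND true = true
[2.1] NOT true = false
[2] NOT false = true
[3.1.1.3.1] false → true (antecedent false ⇒ implication holds) = true
[3.1.1.3] NOT true = false
[3.1.1] true AND false AND false = false
[3.1] NOT false = true
[3] NOT true = false
[4.1] exactly-one(false, false) = false
[4.2] false AND true = false
[4] false OR false = false
[root] false OR true OR false OR false = true
Overall: true → issued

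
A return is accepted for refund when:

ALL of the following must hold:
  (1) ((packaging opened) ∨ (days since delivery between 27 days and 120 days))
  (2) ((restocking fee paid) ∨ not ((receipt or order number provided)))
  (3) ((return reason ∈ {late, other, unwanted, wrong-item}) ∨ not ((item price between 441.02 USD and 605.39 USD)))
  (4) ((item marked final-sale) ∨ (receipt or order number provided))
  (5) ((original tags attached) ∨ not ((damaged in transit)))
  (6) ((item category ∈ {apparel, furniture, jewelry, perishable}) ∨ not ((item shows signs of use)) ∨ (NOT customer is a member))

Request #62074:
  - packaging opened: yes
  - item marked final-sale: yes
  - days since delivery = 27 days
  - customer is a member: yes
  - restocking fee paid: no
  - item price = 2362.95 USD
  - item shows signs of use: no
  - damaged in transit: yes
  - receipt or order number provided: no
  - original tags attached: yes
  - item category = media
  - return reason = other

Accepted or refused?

Atomic conditions:
  packaging opened: yes → true
  days since delivery between 27 days and 120 days: 27 in [27, 120] is true
  restocking fee paid: no → false
  receipt or order number provided: no → false
  return reason ∈ {late, other, unwanted, wrong-item}: other is in the set → true
  item price between 441.02 USD and 605.39 USD: 2362.95 in [441.02, 605.39] is false
  item marked final-sale: yes → true
  original tags attached: yes → true
  damaged in transit: yes → true
  item category ∈ {apparel, furniture, jewelry, perishable}: media is not in the set → false
  item shows signs of use: no → false
  NOT customer is a member: yes → false
Combine:
[1] true OR true = true
[2.2] NOT false = true
[2] false OR true = true
[3.2] NOT false = true
[3] true OR true = true
[4] true OR false = true
[5.2] NOT true = false
[5] true OR false = true
[6.2] NOT false = true
[6] false OR true OR false = true
[root] true AND true AND true AND true AND true AND true = true
Overall: true → accepted

Accepted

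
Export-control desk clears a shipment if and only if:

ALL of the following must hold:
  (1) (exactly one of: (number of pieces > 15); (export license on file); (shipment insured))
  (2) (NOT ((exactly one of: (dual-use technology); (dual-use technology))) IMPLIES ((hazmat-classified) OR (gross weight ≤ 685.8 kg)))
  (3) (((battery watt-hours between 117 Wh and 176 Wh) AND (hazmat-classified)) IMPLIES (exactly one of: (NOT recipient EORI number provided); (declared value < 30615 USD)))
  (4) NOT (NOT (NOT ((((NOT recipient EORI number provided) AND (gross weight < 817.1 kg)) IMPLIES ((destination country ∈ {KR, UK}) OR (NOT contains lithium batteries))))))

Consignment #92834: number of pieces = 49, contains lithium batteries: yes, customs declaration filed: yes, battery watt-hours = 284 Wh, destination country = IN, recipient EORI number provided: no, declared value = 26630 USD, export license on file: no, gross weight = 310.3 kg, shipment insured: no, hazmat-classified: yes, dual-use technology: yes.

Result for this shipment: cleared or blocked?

Cleared

Atomic conditions:
  number of pieces > 15: 49 > 15 is true
  export license on file: no → false
  shipment insured: no → false
  dual-use technology: yes → true
  hazmat-classified: yes → true
  gross weight ≤ 685.8 kg: 310.3 ≤ 685.8 is true
  battery watt-hours between 117 Wh and 176 Wh: 284 in [117, 176] is false
  NOT recipient EORI number provided: no → true
  declared value < 30615 USD: 26630 < 30615 is true
  gross weight < 817.1 kg: 310.3 < 817.1 is true
  destination country ∈ {KR, UK}: IN is not in the set → false
  NOT contains lithium batteries: yes → false
Combine:
[1] exactly-one(true, false, false) = true
[2.1.1] exactly-one(true, true) = false
[2.1] NOT false = true
[2.2] true OR true = true
[2] true → true = true
[3.1] false AND true = false
[3.2] exactly-one(true, true) = false
[3] false → false (antecedent false ⇒ implication holds) = true
[4.1.1.1.1] true AND true = true
[4.1.1.1.2] false OR false = false
[4.1.1.1] true → false = false
[4.1.1] NOT false = true
[4.1] NOT true = false
[4] NOT false = true
[root] true AND true AND true AND true = true
Overall: true → cleared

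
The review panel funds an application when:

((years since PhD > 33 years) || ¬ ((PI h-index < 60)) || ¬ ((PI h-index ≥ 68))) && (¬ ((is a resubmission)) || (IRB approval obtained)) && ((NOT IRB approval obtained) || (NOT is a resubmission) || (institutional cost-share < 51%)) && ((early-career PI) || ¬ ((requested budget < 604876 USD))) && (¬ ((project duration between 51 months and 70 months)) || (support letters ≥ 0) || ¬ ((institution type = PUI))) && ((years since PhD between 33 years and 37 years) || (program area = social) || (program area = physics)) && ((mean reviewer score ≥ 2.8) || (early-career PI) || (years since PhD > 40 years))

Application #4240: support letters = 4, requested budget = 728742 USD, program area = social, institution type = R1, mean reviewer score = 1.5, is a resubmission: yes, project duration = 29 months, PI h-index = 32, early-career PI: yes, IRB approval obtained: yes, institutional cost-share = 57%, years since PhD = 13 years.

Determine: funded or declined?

Atomic conditions:
  years since PhD > 33 years: 13 > 33 is false
  PI h-index < 60: 32 < 60 is true
  PI h-index ≥ 68: 32 ≥ 68 is false
  is a resubmission: yes → true
  IRB approval obtained: yes → true
  NOT IRB approval obtained: yes → false
  NOT is a resubmission: yes → false
  institutional cost-share < 51%: 57 < 51 is false
  early-career PI: yes → true
  requested budget < 604876 USD: 728742 < 604876 is false
  project duration between 51 months and 70 months: 29 in [51, 70] is false
  support letters ≥ 0: 4 ≥ 0 is true
  institution type = PUI: R1 == PUI is false
  years since PhD between 33 years and 37 years: 13 in [33, 37] is false
  program area = social: social == social is true
  program area = physics: social == physics is false
  mean reviewer score ≥ 2.8: 1.5 ≥ 2.8 is false
  years since PhD > 40 years: 13 > 40 is false
Combine:
[1.2] NOT true = false
[1.3] NOT false = true
[1] false OR false OR true = true
[2.1] NOT true = false
[2] false OR true = true
[3] false OR false OR false = false
[4.2] NOT false = true
[4] true OR true = true
[5.1] NOT false = true
[5.3] NOT false = true
[5] true OR true OR true = true
[6] false OR true OR false = true
[7] false OR true OR false = true
[root] true AND true AND false AND true AND true AND true AND true = false
Overall: false → declined

Declined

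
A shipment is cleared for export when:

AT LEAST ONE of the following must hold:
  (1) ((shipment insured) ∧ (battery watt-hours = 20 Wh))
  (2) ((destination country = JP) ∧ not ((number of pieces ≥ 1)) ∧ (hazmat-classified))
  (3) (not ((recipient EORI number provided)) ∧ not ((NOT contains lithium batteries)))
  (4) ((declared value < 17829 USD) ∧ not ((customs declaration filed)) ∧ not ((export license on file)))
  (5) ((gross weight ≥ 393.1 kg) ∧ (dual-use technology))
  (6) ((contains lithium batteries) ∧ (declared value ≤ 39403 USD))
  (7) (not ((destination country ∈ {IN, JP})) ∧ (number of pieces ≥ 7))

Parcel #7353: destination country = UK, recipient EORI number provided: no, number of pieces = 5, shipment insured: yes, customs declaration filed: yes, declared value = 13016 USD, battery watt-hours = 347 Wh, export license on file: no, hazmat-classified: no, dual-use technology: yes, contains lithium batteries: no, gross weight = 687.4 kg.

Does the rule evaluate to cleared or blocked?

Atomic conditions:
  shipment insured: yes → true
  battery watt-hours = 20 Wh: 347 == 20 is false
  destination country = JP: UK == JP is false
  number of pieces ≥ 1: 5 ≥ 1 is true
  hazmat-classified: no → false
  recipient EORI number provided: no → false
  NOT contains lithium batteries: no → true
  declared value < 17829 USD: 13016 < 17829 is true
  customs declaration filed: yes → true
  export license on file: no → false
  gross weight ≥ 393.1 kg: 687.4 ≥ 393.1 is true
  dual-use technology: yes → true
  contains lithium batteries: no → false
  declared value ≤ 39403 USD: 13016 ≤ 39403 is true
  destination country ∈ {IN, JP}: UK is not in the set → false
  number of pieces ≥ 7: 5 ≥ 7 is false
Combine:
[1] true AND false = false
[2.2] NOT true = false
[2] false AND false AND false = false
[3.1] NOT false = true
[3.2] NOT true = false
[3] true AND false = false
[4.2] NOT true = false
[4.3] NOT false = true
[4] true AND false AND true = false
[5] true AND true = true
[6] false AND true = false
[7.1] NOT false = true
[7] true AND false = false
[root] false OR false OR false OR false OR true OR false OR false = true
Overall: true → cleared

Cleared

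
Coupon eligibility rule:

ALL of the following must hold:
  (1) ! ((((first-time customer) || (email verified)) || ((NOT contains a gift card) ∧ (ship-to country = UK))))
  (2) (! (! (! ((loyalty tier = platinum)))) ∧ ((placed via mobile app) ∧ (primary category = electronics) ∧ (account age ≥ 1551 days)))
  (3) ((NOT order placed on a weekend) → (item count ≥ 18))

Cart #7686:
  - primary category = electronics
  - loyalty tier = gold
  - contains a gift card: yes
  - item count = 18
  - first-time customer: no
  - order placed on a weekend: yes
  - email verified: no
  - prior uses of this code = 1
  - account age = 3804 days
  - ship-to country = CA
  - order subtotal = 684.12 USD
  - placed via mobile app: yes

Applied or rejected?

Atomic conditions:
  first-time customer: no → false
  email verified: no → false
  NOT contains a gift card: yes → false
  ship-to country = UK: CA == UK is false
  loyalty tier = platinum: gold == platinum is false
  placed via mobile app: yes → true
  primary category = electronics: electronics == electronics is true
  account age ≥ 1551 days: 3804 ≥ 1551 is true
  NOT order placed on a weekend: yes → false
  item count ≥ 18: 18 ≥ 18 is true
Combine:
[1.1.1] false OR false = false
[1.1.2] false AND false = false
[1.1] false OR false = false
[1] NOT false = true
[2.1.1.1] NOT false = true
[2.1.1] NOT true = false
[2.1] NOT false = true
[2.2] true AND true AND true = true
[2] true AND true = true
[3] false → true (antecedent false ⇒ implication holds) = true
[root] true AND true AND true = true
Overall: true → applied

Applied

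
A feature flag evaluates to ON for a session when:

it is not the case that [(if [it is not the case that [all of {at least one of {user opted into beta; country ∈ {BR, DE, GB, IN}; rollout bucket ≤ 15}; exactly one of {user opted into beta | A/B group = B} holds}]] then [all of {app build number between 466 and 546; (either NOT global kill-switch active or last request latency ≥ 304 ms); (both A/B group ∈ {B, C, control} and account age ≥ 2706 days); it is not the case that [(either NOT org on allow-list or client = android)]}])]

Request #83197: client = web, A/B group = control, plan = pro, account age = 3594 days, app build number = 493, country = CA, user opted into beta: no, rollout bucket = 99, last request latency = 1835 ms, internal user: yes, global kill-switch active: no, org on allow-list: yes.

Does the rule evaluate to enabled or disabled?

Atomic conditions:
  user opted into beta: no → false
  country ∈ {BR, DE, GB, IN}: CA is not in the set → false
  rollout bucket ≤ 15: 99 ≤ 15 is false
  A/B group = B: control == B is false
  app build number between 466 and 546: 493 in [466, 546] is true
  NOT global kill-switch active: no → true
  last request latency ≥ 304 ms: 1835 ≥ 304 is true
  A/B group ∈ {B, C, control}: control is in the set → true
  account age ≥ 2706 days: 3594 ≥ 2706 is true
  NOT org on allow-list: yes → false
  client = android: web == android is false
Combine:
[1.1.1.1] false OR false OR false = false
[1.1.1.2] exactly-one(false, false) = false
[1.1.1] false AND false = false
[1.1] NOT false = true
[1.2.2] true OR true = true
[1.2.3] true AND true = true
[1.2.4.1] false OR false = false
[1.2.4] NOT false = true
[1.2] true AND true AND true AND true = true
[1] true → true = true
[root] NOT true = false
Overall: false → disabled

Disabled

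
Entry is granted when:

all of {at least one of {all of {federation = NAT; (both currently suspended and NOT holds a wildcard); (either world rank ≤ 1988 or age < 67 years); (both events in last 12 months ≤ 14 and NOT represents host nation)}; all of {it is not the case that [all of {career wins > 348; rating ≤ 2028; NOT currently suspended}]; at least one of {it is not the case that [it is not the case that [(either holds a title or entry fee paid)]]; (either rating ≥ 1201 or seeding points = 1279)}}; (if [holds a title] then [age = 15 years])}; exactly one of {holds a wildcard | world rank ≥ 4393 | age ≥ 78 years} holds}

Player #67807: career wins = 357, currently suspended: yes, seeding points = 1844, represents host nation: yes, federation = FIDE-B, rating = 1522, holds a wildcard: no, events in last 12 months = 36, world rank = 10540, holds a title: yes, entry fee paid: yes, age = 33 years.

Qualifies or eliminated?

Atomic conditions:
  federation = NAT: FIDE-B == NAT is false
  currently suspended: yes → true
  NOT holds a wildcard: no → true
  world rank ≤ 1988: 10540 ≤ 1988 is false
  age < 67 years: 33 < 67 is true
  events in last 12 months ≤ 14: 36 ≤ 14 is false
  NOT represents host nation: yes → false
  career wins > 348: 357 > 348 is true
  rating ≤ 2028: 1522 ≤ 2028 is true
  NOT currently suspended: yes → false
  holds a title: yes → true
  entry fee paid: yes → true
  rating ≥ 1201: 1522 ≥ 1201 is true
  seeding points = 1279: 1844 == 1279 is false
  age = 15 years: 33 == 15 is false
  holds a wildcard: no → false
  world rank ≥ 4393: 10540 ≥ 4393 is true
  age ≥ 78 years: 33 ≥ 78 is false
Combine:
[1.1.2] true AND true = true
[1.1.3] false OR true = true
[1.1.4] false AND false = false
[1.1] false AND true AND true AND false = false
[1.2.1.1] true AND true AND false = false
[1.2.1] NOT false = true
[1.2.2.1.1.1] true OR true = true
[1.2.2.1.1] NOT true = false
[1.2.2.1] NOT false = true
[1.2.2.2] true OR false = true
[1.2.2] true OR true = true
[1.2] true AND true = true
[1.3] true → false = false
[1] false OR true OR false = true
[2] exactly-one(false, true, false) = true
[root] true AND true = true
Overall: true → qualifies

Qualifies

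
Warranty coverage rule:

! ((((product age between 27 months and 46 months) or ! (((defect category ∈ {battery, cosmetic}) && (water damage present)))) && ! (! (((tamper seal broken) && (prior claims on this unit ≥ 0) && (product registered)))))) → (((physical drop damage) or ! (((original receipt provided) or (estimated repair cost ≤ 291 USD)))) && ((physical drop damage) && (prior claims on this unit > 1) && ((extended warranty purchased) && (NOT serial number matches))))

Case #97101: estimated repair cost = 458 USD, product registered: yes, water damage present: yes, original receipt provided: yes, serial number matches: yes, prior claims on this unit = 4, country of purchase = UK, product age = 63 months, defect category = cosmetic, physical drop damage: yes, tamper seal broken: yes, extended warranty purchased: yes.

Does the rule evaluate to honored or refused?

Refused

Atomic conditions:
  product age between 27 months and 46 months: 63 in [27, 46] is false
  defect category ∈ {battery, cosmetic}: cosmetic is in the set → true
  water damage present: yes → true
  tamper seal broken: yes → true
  prior claims on this unit ≥ 0: 4 ≥ 0 is true
  product registered: yes → true
  physical drop damage: yes → true
  original receipt provided: yes → true
  estimated repair cost ≤ 291 USD: 458 ≤ 291 is false
  prior claims on this unit > 1: 4 > 1 is true
  extended warranty purchased: yes → true
  NOT serial number matches: yes → false
Combine:
[1.1.1.2.1] true AND true = true
[1.1.1.2] NOT true = false
[1.1.1] false OR false = false
[1.1.2.1.1] true AND true AND true = true
[1.1.2.1] NOT true = false
[1.1.2] NOT false = true
[1.1] false AND true = false
[1] NOT false = true
[2.1.2.1] true OR false = true
[2.1.2] NOT true = false
[2.1] true OR false = true
[2.2.3] true AND false = false
[2.2] true AND true AND false = false
[2] true AND false = false
[root] true → false = false
Overall: false → refused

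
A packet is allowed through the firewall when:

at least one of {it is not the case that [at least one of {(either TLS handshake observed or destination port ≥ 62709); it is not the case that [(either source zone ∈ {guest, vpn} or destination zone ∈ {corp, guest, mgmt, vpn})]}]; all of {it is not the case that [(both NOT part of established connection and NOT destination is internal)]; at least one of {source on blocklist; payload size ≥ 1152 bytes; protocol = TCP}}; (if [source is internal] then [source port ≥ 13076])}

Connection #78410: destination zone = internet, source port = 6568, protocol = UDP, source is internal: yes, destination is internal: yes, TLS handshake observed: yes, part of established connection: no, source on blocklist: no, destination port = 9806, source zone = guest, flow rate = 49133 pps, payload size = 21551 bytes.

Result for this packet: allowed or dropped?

Allowed

Atomic conditions:
  TLS handshake observed: yes → true
  destination port ≥ 62709: 9806 ≥ 62709 is false
  source zone ∈ {guest, vpn}: guest is in the set → true
  destination zone ∈ {corp, guest, mgmt, vpn}: internet is not in the set → false
  NOT part of established connection: no → true
  NOT destination is internal: yes → false
  source on blocklist: no → false
  payload size ≥ 1152 bytes: 21551 ≥ 1152 is true
  protocol = TCP: UDP == TCP is false
  source is internal: yes → true
  source port ≥ 13076: 6568 ≥ 13076 is false
Combine:
[1.1.1] true OR false = true
[1.1.2.1] true OR false = true
[1.1.2] NOT true = false
[1.1] true OR false = true
[1] NOT true = false
[2.1.1] true AND false = false
[2.1] NOT false = true
[2.2] false OR true OR false = true
[2] true AND true = true
[3] true → false = false
[root] false OR true OR false = true
Overall: true → allowed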